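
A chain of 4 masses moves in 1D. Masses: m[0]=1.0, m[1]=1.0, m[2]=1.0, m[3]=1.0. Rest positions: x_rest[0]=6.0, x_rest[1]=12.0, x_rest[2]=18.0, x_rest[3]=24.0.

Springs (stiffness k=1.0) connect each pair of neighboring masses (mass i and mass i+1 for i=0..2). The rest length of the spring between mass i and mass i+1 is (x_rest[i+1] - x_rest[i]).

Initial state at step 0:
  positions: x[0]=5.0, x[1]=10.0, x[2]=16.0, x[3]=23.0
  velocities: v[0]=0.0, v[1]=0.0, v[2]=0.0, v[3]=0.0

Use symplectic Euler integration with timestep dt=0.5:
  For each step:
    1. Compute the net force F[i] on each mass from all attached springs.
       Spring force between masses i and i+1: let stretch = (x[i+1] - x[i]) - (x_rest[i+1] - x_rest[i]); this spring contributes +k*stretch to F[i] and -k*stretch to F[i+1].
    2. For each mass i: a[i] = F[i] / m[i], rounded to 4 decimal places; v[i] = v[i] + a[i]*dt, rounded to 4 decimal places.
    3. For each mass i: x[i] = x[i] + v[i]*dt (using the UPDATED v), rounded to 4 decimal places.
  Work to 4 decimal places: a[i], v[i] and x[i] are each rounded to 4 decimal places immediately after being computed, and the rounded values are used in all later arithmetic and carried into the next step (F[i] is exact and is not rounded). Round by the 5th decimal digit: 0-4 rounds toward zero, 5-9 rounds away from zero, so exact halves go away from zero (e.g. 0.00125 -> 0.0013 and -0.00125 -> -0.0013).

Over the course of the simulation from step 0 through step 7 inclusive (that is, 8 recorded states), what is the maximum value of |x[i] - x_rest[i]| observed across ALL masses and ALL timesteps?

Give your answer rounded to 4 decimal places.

Answer: 2.0312

Derivation:
Step 0: x=[5.0000 10.0000 16.0000 23.0000] v=[0.0000 0.0000 0.0000 0.0000]
Step 1: x=[4.7500 10.2500 16.2500 22.7500] v=[-0.5000 0.5000 0.5000 -0.5000]
Step 2: x=[4.3750 10.6250 16.6250 22.3750] v=[-0.7500 0.7500 0.7500 -0.7500]
Step 3: x=[4.0625 10.9375 16.9375 22.0625] v=[-0.6250 0.6250 0.6250 -0.6250]
Step 4: x=[3.9688 11.0313 17.0313 21.9688] v=[-0.1875 0.1875 0.1875 -0.1875]
Step 5: x=[4.1407 10.8594 16.8594 22.1407] v=[0.3438 -0.3438 -0.3438 0.3438]
Step 6: x=[4.4923 10.5078 16.5078 22.4923] v=[0.7032 -0.7032 -0.7032 0.7032]
Step 7: x=[4.8478 10.1523 16.1523 22.8478] v=[0.7110 -0.7110 -0.7110 0.7110]
Max displacement = 2.0312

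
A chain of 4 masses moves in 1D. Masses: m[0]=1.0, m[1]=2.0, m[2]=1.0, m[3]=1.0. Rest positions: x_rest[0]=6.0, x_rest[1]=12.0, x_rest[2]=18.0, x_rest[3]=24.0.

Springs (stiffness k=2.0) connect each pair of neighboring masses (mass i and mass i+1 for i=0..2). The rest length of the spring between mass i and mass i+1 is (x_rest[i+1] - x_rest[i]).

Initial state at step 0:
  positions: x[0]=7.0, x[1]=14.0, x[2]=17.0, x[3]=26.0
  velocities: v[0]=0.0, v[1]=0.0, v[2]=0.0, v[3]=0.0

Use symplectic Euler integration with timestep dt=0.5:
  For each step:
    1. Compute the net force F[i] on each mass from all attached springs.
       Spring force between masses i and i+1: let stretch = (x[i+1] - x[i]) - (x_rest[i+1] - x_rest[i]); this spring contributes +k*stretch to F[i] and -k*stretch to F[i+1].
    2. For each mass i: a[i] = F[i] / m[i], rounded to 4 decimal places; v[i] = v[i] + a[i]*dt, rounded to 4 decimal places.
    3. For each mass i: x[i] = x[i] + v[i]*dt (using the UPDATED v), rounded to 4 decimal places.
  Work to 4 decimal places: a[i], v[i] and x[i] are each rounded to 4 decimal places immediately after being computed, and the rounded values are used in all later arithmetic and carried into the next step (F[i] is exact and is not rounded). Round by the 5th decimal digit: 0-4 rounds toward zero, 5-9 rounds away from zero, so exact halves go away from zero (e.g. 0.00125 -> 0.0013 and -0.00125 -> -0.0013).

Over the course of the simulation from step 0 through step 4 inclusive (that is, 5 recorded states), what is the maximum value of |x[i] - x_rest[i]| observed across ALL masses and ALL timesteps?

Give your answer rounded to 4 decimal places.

Step 0: x=[7.0000 14.0000 17.0000 26.0000] v=[0.0000 0.0000 0.0000 0.0000]
Step 1: x=[7.5000 13.0000 20.0000 24.5000] v=[1.0000 -2.0000 6.0000 -3.0000]
Step 2: x=[7.7500 12.3750 21.7500 23.7500] v=[0.5000 -1.2500 3.5000 -1.5000]
Step 3: x=[7.3125 12.9375 19.8125 25.0000] v=[-0.8750 1.1250 -3.8750 2.5000]
Step 4: x=[6.6875 13.8125 17.0313 26.6563] v=[-1.2500 1.7500 -5.5625 3.3125]
Max displacement = 3.7500

Answer: 3.7500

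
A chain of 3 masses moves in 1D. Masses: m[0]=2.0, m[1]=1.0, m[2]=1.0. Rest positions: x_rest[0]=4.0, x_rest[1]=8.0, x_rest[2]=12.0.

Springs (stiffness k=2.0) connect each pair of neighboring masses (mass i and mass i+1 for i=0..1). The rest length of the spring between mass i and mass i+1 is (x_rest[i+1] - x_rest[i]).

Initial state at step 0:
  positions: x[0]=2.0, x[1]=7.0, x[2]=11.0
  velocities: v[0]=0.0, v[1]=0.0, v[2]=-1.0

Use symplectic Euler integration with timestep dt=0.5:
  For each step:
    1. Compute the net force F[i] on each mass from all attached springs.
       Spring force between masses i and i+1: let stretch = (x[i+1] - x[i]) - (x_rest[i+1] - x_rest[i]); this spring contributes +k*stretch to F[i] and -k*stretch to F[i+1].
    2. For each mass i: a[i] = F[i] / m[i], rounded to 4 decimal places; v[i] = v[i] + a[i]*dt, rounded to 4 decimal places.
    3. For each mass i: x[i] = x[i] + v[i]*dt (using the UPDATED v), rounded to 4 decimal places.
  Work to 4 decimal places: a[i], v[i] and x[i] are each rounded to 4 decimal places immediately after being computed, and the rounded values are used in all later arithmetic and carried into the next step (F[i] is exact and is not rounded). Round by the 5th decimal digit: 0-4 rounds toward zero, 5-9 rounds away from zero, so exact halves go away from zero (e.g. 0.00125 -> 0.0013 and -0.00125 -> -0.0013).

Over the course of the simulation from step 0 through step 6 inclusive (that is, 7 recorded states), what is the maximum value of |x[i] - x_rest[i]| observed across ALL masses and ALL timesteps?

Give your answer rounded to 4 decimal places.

Answer: 3.0351

Derivation:
Step 0: x=[2.0000 7.0000 11.0000] v=[0.0000 0.0000 -1.0000]
Step 1: x=[2.2500 6.5000 10.5000] v=[0.5000 -1.0000 -1.0000]
Step 2: x=[2.5625 5.8750 10.0000] v=[0.6250 -1.2500 -1.0000]
Step 3: x=[2.7032 5.6563 9.4375] v=[0.2813 -0.4375 -1.1250]
Step 4: x=[2.5821 5.8516 8.9844] v=[-0.2422 0.3906 -0.9062]
Step 5: x=[2.2784 5.9786 8.9649] v=[-0.6075 0.2539 -0.0390]
Step 6: x=[1.8997 5.7486 9.4523] v=[-0.7574 -0.4600 0.9747]
Max displacement = 3.0351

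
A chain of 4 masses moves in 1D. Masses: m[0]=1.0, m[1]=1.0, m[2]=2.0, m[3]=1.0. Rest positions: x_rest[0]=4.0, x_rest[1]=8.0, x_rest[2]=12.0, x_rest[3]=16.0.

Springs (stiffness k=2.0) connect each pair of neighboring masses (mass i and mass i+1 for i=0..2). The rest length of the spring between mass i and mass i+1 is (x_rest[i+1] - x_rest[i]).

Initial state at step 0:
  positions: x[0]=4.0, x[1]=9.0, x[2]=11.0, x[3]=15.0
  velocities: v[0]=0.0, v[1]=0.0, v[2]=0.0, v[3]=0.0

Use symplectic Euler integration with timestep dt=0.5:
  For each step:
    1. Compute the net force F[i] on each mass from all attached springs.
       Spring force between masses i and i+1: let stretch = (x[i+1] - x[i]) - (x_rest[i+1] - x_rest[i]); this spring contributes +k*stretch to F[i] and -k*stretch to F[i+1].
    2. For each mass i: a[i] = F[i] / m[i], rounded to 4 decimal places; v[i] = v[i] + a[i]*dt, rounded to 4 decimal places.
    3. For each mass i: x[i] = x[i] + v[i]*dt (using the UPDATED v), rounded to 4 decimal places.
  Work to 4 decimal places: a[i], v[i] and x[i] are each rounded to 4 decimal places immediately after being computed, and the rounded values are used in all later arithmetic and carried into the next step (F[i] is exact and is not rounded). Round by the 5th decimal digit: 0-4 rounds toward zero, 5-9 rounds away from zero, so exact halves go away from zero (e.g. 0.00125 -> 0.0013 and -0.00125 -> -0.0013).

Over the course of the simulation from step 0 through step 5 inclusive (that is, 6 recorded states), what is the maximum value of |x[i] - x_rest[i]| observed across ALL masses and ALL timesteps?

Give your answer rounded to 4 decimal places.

Step 0: x=[4.0000 9.0000 11.0000 15.0000] v=[0.0000 0.0000 0.0000 0.0000]
Step 1: x=[4.5000 7.5000 11.5000 15.0000] v=[1.0000 -3.0000 1.0000 0.0000]
Step 2: x=[4.5000 6.5000 11.8750 15.2500] v=[0.0000 -2.0000 0.7500 0.5000]
Step 3: x=[3.5000 7.1875 11.7500 15.8125] v=[-2.0000 1.3750 -0.2500 1.1250]
Step 4: x=[2.3438 8.3125 11.5000 16.3438] v=[-2.3125 2.2500 -0.5000 1.0625]
Step 5: x=[2.1719 8.0469 11.6641 16.4532] v=[-0.3438 -0.5312 0.3282 0.2187]
Max displacement = 1.8281

Answer: 1.8281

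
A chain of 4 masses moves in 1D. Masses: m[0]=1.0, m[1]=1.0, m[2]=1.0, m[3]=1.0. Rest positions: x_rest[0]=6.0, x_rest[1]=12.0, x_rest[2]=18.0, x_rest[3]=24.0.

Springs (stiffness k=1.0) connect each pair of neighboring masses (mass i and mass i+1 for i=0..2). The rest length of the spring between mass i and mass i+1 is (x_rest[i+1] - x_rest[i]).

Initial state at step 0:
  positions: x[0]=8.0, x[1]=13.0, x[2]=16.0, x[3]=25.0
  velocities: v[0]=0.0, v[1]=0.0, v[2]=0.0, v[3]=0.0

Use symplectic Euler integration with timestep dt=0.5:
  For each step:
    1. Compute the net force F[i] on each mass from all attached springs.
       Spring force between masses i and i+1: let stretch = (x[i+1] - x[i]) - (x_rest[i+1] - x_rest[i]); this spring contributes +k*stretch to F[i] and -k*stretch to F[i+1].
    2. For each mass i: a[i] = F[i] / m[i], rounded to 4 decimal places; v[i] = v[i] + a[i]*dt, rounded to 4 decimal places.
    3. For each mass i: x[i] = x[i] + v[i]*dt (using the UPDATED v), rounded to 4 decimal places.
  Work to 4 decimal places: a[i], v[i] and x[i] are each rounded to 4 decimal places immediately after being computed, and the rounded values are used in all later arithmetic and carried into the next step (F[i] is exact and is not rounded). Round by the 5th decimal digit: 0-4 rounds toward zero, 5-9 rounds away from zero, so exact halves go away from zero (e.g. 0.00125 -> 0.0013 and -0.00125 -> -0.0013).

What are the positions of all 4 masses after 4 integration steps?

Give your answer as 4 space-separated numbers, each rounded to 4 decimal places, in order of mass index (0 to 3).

Answer: 5.4766 13.0235 20.1016 23.3985

Derivation:
Step 0: x=[8.0000 13.0000 16.0000 25.0000] v=[0.0000 0.0000 0.0000 0.0000]
Step 1: x=[7.7500 12.5000 17.5000 24.2500] v=[-0.5000 -1.0000 3.0000 -1.5000]
Step 2: x=[7.1875 12.0625 19.4375 23.3125] v=[-1.1250 -0.8750 3.8750 -1.8750]
Step 3: x=[6.3438 12.2500 20.5000 22.9063] v=[-1.6875 0.3750 2.1250 -0.8125]
Step 4: x=[5.4766 13.0235 20.1016 23.3985] v=[-1.7344 1.5469 -0.7969 0.9844]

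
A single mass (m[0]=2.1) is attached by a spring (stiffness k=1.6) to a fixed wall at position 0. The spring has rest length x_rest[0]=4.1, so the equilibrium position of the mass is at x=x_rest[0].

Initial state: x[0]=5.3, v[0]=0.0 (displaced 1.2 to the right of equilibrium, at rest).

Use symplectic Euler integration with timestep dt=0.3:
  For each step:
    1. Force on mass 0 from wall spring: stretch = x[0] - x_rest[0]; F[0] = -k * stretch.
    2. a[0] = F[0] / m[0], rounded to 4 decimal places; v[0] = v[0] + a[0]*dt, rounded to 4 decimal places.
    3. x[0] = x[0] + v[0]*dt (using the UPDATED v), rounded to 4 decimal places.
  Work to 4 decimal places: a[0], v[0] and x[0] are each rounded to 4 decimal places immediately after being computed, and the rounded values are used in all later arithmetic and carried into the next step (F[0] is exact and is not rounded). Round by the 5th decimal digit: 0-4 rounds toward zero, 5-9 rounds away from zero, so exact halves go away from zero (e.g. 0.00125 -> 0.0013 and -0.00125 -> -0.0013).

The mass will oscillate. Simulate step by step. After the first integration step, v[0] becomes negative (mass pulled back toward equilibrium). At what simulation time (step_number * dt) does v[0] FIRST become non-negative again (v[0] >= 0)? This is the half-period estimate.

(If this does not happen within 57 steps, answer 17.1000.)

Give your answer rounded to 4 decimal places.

Answer: 3.6000

Derivation:
Step 0: x=[5.3000] v=[0.0000]
Step 1: x=[5.2177] v=[-0.2743]
Step 2: x=[5.0588] v=[-0.5298]
Step 3: x=[4.8341] v=[-0.7490]
Step 4: x=[4.5591] v=[-0.9168]
Step 5: x=[4.2526] v=[-1.0217]
Step 6: x=[3.9356] v=[-1.0566]
Step 7: x=[3.6299] v=[-1.0190]
Step 8: x=[3.3565] v=[-0.9115]
Step 9: x=[3.1340] v=[-0.7416]
Step 10: x=[2.9778] v=[-0.5208]
Step 11: x=[2.8985] v=[-0.2643]
Step 12: x=[2.9016] v=[0.0103]
First v>=0 after going negative at step 12, time=3.6000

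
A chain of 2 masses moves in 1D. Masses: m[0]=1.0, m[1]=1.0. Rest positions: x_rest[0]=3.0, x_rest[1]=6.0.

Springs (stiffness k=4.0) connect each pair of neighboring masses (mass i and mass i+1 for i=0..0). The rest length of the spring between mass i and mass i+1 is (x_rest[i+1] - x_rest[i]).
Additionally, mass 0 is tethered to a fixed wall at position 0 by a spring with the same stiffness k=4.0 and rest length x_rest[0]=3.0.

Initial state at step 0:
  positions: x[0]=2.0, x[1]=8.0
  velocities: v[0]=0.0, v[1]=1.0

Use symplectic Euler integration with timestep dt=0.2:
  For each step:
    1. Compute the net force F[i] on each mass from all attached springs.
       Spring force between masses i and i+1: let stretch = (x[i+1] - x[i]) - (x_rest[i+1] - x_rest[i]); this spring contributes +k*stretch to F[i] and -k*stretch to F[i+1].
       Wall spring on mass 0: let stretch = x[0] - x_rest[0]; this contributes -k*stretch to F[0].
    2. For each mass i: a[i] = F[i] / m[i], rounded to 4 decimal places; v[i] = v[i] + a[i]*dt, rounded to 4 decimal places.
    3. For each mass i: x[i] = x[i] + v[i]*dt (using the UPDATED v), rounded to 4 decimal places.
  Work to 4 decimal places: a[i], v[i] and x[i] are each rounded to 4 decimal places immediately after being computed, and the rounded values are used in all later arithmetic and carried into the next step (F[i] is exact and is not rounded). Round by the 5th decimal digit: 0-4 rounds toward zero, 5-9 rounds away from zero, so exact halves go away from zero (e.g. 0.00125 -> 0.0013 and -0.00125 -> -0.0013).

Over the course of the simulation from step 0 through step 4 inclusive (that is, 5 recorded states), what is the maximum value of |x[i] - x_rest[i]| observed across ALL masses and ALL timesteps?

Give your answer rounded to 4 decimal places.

Step 0: x=[2.0000 8.0000] v=[0.0000 1.0000]
Step 1: x=[2.6400 7.7200] v=[3.2000 -1.4000]
Step 2: x=[3.6704 7.1072] v=[5.1520 -3.0640]
Step 3: x=[4.6634 6.4245] v=[4.9651 -3.4134]
Step 4: x=[5.1921 5.9400] v=[2.6433 -2.4223]
Max displacement = 2.1921

Answer: 2.1921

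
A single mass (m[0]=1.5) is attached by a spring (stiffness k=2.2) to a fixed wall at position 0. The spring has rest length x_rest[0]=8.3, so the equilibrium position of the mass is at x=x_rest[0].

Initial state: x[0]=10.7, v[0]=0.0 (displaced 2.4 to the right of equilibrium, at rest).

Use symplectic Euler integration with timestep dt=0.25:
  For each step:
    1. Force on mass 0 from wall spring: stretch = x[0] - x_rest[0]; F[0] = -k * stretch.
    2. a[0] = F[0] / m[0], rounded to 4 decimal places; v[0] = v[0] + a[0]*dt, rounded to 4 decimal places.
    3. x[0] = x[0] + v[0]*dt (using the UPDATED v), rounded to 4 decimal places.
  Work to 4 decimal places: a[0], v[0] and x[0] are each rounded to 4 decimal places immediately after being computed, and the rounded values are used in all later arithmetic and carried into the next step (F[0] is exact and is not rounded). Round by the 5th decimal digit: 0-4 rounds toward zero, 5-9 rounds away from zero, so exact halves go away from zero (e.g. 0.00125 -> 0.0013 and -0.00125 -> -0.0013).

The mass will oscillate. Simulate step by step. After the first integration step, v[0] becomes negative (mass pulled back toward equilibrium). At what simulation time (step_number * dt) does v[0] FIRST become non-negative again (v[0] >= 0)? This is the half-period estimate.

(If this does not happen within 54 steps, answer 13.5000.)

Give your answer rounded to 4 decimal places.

Step 0: x=[10.7000] v=[0.0000]
Step 1: x=[10.4800] v=[-0.8800]
Step 2: x=[10.0602] v=[-1.6793]
Step 3: x=[9.4790] v=[-2.3247]
Step 4: x=[8.7898] v=[-2.7570]
Step 5: x=[8.0557] v=[-2.9366]
Step 6: x=[7.3440] v=[-2.8470]
Step 7: x=[6.7199] v=[-2.4965]
Step 8: x=[6.2406] v=[-1.9171]
Step 9: x=[5.9501] v=[-1.1620]
Step 10: x=[5.8750] v=[-0.3004]
Step 11: x=[6.0222] v=[0.5888]
First v>=0 after going negative at step 11, time=2.7500

Answer: 2.7500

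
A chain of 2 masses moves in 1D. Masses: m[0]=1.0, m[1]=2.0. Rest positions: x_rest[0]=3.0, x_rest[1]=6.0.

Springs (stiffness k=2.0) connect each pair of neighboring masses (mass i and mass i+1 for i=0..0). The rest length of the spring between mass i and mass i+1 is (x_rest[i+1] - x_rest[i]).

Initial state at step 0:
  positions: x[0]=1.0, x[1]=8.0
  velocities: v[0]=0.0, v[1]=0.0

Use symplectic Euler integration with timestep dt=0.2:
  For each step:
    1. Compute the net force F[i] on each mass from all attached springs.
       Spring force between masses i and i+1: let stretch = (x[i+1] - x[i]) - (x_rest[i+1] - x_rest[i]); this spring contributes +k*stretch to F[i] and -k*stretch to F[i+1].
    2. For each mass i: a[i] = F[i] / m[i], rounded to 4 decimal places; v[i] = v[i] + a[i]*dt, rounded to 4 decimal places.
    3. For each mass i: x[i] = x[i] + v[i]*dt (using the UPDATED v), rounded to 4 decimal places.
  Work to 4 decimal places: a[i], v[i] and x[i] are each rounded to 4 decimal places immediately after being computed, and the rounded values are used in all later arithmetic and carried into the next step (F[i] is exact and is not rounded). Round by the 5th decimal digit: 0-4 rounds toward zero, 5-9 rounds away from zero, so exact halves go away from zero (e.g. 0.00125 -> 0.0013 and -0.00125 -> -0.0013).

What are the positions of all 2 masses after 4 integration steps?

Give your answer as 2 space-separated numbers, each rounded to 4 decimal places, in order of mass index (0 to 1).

Answer: 3.6557 6.6722

Derivation:
Step 0: x=[1.0000 8.0000] v=[0.0000 0.0000]
Step 1: x=[1.3200 7.8400] v=[1.6000 -0.8000]
Step 2: x=[1.9216 7.5392] v=[3.0080 -1.5040]
Step 3: x=[2.7326 7.1337] v=[4.0550 -2.0275]
Step 4: x=[3.6557 6.6722] v=[4.6154 -2.3077]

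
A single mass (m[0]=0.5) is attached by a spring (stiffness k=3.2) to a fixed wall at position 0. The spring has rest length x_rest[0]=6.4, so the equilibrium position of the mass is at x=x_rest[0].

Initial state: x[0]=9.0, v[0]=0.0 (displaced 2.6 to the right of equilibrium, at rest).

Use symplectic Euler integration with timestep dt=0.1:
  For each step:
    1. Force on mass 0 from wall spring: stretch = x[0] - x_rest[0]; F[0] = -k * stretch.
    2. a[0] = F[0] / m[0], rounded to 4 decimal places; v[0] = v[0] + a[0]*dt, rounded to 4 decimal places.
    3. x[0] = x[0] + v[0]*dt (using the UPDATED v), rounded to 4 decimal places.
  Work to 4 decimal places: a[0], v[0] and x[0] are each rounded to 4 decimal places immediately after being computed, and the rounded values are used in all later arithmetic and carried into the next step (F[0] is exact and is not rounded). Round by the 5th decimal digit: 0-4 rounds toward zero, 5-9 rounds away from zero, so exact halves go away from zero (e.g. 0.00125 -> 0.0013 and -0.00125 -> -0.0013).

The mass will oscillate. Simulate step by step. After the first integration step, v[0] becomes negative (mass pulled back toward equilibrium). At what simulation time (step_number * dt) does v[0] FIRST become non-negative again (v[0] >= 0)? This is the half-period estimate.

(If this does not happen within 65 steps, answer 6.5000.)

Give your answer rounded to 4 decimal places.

Step 0: x=[9.0000] v=[0.0000]
Step 1: x=[8.8336] v=[-1.6640]
Step 2: x=[8.5115] v=[-3.2215]
Step 3: x=[8.0542] v=[-4.5729]
Step 4: x=[7.4910] v=[-5.6316]
Step 5: x=[6.8580] v=[-6.3298]
Step 6: x=[6.1957] v=[-6.6229]
Step 7: x=[5.5465] v=[-6.4922]
Step 8: x=[4.9519] v=[-5.9460]
Step 9: x=[4.4500] v=[-5.0192]
Step 10: x=[4.0729] v=[-3.7712]
Step 11: x=[3.8447] v=[-2.2819]
Step 12: x=[3.7801] v=[-0.6465]
Step 13: x=[3.8831] v=[1.0302]
First v>=0 after going negative at step 13, time=1.3000

Answer: 1.3000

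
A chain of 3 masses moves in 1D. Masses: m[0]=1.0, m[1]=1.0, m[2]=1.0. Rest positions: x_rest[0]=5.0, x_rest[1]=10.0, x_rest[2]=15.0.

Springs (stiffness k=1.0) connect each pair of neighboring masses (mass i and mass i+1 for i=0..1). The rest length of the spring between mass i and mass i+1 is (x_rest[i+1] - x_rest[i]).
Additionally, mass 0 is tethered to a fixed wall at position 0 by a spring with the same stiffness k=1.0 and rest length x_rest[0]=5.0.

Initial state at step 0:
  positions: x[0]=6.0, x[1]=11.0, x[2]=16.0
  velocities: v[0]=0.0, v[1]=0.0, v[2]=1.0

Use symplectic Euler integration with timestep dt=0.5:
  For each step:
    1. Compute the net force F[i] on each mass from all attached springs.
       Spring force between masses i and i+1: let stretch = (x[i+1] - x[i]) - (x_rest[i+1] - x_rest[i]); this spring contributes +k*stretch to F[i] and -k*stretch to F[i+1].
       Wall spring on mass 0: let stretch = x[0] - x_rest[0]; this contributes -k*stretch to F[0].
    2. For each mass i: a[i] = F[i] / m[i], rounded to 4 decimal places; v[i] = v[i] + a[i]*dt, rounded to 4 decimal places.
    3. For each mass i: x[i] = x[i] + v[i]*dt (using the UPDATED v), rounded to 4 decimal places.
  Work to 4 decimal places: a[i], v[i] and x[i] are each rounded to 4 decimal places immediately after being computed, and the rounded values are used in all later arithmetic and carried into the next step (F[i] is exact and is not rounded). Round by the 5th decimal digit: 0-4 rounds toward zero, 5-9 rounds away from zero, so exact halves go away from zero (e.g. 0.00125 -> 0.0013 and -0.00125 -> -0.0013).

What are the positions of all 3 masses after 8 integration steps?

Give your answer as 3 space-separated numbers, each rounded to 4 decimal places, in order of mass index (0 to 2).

Answer: 6.0356 10.7780 15.4041

Derivation:
Step 0: x=[6.0000 11.0000 16.0000] v=[0.0000 0.0000 1.0000]
Step 1: x=[5.7500 11.0000 16.5000] v=[-0.5000 0.0000 1.0000]
Step 2: x=[5.3750 11.0625 16.8750] v=[-0.7500 0.1250 0.7500]
Step 3: x=[5.0781 11.1563 17.0469] v=[-0.5938 0.1875 0.3438]
Step 4: x=[5.0312 11.2032 16.9962] v=[-0.0938 0.0937 -0.1015]
Step 5: x=[5.2695 11.1553 16.7472] v=[0.4766 -0.0958 -0.4980]
Step 6: x=[5.6619 11.0339 16.3502] v=[0.7848 -0.2428 -0.7940]
Step 7: x=[5.9819 10.8986 15.8741] v=[0.6399 -0.2707 -0.9522]
Step 8: x=[6.0356 10.7780 15.4041] v=[0.1073 -0.2413 -0.9400]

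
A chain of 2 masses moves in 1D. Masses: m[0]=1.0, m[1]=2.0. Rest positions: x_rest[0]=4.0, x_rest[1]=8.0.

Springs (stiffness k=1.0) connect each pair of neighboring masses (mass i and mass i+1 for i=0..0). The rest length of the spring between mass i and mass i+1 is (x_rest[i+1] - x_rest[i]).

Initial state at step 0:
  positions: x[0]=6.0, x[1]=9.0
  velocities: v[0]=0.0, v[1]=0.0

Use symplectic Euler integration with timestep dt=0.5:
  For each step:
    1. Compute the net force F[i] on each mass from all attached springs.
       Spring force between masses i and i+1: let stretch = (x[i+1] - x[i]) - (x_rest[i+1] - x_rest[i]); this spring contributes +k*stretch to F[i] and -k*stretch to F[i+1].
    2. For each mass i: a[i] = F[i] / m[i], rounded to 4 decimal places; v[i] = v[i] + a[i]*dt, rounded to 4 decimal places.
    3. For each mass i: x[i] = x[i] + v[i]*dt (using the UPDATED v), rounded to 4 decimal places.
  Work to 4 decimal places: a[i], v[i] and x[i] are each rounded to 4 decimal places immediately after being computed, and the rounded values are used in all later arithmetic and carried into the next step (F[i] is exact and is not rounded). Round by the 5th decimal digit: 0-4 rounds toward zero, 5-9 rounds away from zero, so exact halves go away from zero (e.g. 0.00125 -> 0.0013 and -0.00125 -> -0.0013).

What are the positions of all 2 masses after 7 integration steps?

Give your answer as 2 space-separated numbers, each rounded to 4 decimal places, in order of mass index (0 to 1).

Step 0: x=[6.0000 9.0000] v=[0.0000 0.0000]
Step 1: x=[5.7500 9.1250] v=[-0.5000 0.2500]
Step 2: x=[5.3438 9.3282] v=[-0.8125 0.4063]
Step 3: x=[4.9337 9.5333] v=[-0.8203 0.4102]
Step 4: x=[4.6735 9.6635] v=[-0.5205 0.2603]
Step 5: x=[4.6608 9.6699] v=[-0.0255 0.0128]
Step 6: x=[4.9004 9.5502] v=[0.4791 -0.2395]
Step 7: x=[5.3024 9.3492] v=[0.8040 -0.4020]

Answer: 5.3024 9.3492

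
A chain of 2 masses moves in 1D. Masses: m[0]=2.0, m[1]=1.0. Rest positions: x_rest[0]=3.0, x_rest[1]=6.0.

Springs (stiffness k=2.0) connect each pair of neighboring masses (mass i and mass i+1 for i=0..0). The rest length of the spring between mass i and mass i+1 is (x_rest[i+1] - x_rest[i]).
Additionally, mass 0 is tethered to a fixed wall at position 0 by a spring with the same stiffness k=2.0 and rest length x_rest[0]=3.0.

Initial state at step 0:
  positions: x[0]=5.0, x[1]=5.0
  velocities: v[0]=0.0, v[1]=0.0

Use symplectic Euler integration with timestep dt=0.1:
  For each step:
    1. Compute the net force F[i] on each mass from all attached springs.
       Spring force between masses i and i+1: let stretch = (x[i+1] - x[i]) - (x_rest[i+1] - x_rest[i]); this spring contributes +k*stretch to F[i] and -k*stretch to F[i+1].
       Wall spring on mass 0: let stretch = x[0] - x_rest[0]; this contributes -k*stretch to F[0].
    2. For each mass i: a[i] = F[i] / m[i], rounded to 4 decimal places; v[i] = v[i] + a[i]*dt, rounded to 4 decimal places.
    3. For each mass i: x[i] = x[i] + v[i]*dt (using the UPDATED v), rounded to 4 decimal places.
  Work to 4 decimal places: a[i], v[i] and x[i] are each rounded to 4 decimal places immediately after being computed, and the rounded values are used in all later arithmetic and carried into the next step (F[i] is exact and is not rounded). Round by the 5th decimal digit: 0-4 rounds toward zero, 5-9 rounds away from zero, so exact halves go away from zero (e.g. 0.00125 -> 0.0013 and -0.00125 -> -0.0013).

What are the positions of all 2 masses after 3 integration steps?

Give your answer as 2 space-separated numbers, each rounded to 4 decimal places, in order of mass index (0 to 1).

Answer: 4.7080 5.3491

Derivation:
Step 0: x=[5.0000 5.0000] v=[0.0000 0.0000]
Step 1: x=[4.9500 5.0600] v=[-0.5000 0.6000]
Step 2: x=[4.8516 5.1778] v=[-0.9840 1.1780]
Step 3: x=[4.7080 5.3491] v=[-1.4365 1.7128]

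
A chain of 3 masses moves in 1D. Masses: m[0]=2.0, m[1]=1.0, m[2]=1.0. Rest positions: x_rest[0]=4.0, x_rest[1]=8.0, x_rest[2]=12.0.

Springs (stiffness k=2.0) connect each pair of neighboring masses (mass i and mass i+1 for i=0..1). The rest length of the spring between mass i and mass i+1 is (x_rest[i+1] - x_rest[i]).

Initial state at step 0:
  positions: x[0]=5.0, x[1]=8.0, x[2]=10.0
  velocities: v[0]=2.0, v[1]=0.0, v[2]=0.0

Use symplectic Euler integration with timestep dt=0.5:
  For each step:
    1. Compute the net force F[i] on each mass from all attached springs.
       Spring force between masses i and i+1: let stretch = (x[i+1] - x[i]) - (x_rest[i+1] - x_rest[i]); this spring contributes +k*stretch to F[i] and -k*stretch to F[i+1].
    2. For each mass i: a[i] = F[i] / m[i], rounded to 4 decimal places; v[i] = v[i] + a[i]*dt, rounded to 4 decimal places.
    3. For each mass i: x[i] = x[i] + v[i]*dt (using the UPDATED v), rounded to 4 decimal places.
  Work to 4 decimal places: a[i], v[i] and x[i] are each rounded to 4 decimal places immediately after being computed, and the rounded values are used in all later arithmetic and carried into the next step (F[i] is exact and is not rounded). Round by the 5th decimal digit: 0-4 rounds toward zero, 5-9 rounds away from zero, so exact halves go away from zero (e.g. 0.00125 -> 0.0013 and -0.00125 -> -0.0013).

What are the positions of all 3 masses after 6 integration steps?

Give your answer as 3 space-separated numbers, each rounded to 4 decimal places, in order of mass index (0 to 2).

Step 0: x=[5.0000 8.0000 10.0000] v=[2.0000 0.0000 0.0000]
Step 1: x=[5.7500 7.5000 11.0000] v=[1.5000 -1.0000 2.0000]
Step 2: x=[5.9375 7.8750 12.2500] v=[0.3750 0.7500 2.5000]
Step 3: x=[5.6094 9.4688 13.3125] v=[-0.6563 3.1875 2.1250]
Step 4: x=[5.2461 11.0547 14.4532] v=[-0.7266 3.1718 2.2813]
Step 5: x=[5.3350 11.4356 15.8946] v=[0.1777 0.7617 2.8828]
Step 6: x=[5.9490 10.9957 17.1065] v=[1.2280 -0.8799 2.4238]

Answer: 5.9490 10.9957 17.1065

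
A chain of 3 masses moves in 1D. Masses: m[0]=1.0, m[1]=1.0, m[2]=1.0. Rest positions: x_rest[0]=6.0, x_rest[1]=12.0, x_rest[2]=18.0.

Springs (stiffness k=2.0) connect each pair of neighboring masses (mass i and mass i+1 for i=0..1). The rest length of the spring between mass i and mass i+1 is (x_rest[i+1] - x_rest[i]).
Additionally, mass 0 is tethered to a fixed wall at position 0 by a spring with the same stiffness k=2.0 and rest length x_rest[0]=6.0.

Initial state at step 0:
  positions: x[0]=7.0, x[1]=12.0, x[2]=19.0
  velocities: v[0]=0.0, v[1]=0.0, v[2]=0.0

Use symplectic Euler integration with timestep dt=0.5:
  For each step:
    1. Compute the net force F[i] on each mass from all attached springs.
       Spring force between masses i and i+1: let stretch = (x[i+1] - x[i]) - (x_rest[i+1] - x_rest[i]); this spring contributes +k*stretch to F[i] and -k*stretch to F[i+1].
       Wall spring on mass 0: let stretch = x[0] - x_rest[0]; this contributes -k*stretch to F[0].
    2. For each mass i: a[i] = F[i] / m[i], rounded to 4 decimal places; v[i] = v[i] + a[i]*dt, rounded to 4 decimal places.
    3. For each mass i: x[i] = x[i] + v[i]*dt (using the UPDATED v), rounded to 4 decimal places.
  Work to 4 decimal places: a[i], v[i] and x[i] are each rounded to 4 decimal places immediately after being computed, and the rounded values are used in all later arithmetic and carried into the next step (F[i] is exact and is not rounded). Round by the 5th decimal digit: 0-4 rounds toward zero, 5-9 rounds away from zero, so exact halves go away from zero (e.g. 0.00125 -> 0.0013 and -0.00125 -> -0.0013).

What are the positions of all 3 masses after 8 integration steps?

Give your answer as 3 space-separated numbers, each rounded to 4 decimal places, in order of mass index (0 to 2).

Answer: 6.1719 10.8360 17.5430

Derivation:
Step 0: x=[7.0000 12.0000 19.0000] v=[0.0000 0.0000 0.0000]
Step 1: x=[6.0000 13.0000 18.5000] v=[-2.0000 2.0000 -1.0000]
Step 2: x=[5.5000 13.2500 18.2500] v=[-1.0000 0.5000 -0.5000]
Step 3: x=[6.1250 12.1250 18.5000] v=[1.2500 -2.2500 0.5000]
Step 4: x=[6.6875 11.1875 18.5625] v=[1.1250 -1.8750 0.1250]
Step 5: x=[6.1563 11.6875 17.9375] v=[-1.0625 1.0000 -1.2500]
Step 6: x=[5.3125 12.5469 17.1875] v=[-1.6876 1.7188 -1.5000]
Step 7: x=[5.4297 12.1094 17.1172] v=[0.2343 -0.8750 -0.1406]
Step 8: x=[6.1719 10.8360 17.5430] v=[1.4843 -2.5469 0.8516]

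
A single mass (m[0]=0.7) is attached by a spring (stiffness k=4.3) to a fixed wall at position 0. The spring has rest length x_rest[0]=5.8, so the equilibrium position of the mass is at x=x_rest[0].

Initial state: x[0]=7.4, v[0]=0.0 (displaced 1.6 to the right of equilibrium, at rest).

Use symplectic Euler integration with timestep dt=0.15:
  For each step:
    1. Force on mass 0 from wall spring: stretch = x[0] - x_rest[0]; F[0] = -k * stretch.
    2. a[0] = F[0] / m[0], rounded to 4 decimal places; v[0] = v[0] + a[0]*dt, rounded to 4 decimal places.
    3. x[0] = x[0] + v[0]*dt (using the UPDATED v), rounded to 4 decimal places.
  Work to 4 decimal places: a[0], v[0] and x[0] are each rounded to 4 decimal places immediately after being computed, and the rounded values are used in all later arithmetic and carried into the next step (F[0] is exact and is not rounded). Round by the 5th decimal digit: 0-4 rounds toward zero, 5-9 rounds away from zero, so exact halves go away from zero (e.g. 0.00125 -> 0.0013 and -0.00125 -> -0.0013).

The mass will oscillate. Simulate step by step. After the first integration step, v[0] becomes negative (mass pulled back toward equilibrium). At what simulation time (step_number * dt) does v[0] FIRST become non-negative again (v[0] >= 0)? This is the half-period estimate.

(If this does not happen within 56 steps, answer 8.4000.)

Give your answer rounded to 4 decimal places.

Step 0: x=[7.4000] v=[0.0000]
Step 1: x=[7.1789] v=[-1.4743]
Step 2: x=[6.7672] v=[-2.7449]
Step 3: x=[6.2218] v=[-3.6361]
Step 4: x=[5.6181] v=[-4.0248]
Step 5: x=[5.0395] v=[-3.8572]
Step 6: x=[4.5660] v=[-3.1565]
Step 7: x=[4.2631] v=[-2.0195]
Step 8: x=[4.1726] v=[-0.6034]
Step 9: x=[4.3070] v=[0.8961]
First v>=0 after going negative at step 9, time=1.3500

Answer: 1.3500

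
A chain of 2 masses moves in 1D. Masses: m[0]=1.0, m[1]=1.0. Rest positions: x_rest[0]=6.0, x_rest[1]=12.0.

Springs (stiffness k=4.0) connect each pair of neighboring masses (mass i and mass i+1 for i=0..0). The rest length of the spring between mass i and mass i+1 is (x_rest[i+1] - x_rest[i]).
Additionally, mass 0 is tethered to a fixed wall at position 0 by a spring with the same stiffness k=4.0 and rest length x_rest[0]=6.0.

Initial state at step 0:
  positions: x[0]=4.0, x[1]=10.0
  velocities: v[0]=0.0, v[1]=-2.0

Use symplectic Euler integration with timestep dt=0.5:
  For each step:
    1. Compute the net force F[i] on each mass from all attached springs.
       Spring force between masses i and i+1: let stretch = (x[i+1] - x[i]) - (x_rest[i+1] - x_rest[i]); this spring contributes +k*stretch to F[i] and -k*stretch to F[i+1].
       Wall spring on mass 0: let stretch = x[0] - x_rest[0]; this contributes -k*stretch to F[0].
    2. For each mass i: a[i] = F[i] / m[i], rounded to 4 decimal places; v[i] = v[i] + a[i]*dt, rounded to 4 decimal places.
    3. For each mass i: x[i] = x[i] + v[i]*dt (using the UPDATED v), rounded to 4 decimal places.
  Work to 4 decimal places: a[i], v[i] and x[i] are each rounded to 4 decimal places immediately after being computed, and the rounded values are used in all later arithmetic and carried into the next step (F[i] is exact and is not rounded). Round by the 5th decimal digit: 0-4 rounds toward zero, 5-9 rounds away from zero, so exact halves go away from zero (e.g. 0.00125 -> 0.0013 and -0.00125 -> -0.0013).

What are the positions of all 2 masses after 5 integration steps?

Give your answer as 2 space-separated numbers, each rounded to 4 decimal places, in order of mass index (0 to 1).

Step 0: x=[4.0000 10.0000] v=[0.0000 -2.0000]
Step 1: x=[6.0000 9.0000] v=[4.0000 -2.0000]
Step 2: x=[5.0000 11.0000] v=[-2.0000 4.0000]
Step 3: x=[5.0000 13.0000] v=[0.0000 4.0000]
Step 4: x=[8.0000 13.0000] v=[6.0000 0.0000]
Step 5: x=[8.0000 14.0000] v=[0.0000 2.0000]

Answer: 8.0000 14.0000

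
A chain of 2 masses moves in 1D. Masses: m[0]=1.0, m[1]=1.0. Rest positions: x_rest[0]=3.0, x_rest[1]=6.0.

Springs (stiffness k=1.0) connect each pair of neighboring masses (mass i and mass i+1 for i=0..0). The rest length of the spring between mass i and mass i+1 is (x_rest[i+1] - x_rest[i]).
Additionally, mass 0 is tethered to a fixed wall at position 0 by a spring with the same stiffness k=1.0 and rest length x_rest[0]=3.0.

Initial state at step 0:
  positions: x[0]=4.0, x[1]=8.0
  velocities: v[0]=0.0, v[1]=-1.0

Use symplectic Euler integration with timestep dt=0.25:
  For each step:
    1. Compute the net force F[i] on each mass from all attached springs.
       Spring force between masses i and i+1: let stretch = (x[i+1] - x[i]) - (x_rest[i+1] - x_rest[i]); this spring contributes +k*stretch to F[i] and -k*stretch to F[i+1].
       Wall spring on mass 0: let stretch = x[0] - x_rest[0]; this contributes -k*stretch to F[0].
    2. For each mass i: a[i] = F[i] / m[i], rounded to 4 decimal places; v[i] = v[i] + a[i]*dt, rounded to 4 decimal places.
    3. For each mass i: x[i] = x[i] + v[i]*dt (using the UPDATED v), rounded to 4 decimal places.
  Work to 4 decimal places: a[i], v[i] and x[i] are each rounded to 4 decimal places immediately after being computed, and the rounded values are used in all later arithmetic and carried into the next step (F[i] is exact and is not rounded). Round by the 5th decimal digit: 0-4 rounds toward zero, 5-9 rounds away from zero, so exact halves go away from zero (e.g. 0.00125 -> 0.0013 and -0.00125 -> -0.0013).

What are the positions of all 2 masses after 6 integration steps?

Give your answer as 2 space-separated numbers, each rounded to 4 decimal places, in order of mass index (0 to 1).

Answer: 3.3832 5.8712

Derivation:
Step 0: x=[4.0000 8.0000] v=[0.0000 -1.0000]
Step 1: x=[4.0000 7.6875] v=[0.0000 -1.2500]
Step 2: x=[3.9805 7.3320] v=[-0.0781 -1.4219]
Step 3: x=[3.9217 6.9546] v=[-0.2354 -1.5098]
Step 4: x=[3.8073 6.5751] v=[-0.4576 -1.5180]
Step 5: x=[3.6279 6.2101] v=[-0.7175 -1.4600]
Step 6: x=[3.3832 5.8712] v=[-0.9789 -1.3556]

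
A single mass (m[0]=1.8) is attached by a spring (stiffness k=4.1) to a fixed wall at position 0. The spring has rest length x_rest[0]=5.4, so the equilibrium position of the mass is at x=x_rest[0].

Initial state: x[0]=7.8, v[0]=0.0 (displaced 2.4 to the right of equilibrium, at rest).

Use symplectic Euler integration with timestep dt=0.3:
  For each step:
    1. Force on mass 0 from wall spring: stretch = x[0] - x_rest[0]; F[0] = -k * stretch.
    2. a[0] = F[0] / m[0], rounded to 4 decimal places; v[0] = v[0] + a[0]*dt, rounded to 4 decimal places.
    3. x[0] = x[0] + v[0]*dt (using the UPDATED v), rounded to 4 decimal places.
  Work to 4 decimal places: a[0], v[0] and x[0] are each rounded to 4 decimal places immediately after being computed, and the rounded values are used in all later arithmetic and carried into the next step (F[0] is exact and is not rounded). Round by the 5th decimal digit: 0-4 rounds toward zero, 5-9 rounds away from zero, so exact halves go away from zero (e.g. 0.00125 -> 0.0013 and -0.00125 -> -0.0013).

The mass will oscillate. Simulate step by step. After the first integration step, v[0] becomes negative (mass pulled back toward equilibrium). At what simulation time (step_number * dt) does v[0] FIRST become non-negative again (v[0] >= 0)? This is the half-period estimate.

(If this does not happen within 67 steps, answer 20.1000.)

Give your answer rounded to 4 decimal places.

Step 0: x=[7.8000] v=[0.0000]
Step 1: x=[7.3080] v=[-1.6400]
Step 2: x=[6.4249] v=[-2.9438]
Step 3: x=[5.3316] v=[-3.6442]
Step 4: x=[4.2524] v=[-3.5975]
Step 5: x=[3.4084] v=[-2.8133]
Step 6: x=[2.9727] v=[-1.4524]
Step 7: x=[3.0346] v=[0.2063]
First v>=0 after going negative at step 7, time=2.1000

Answer: 2.1000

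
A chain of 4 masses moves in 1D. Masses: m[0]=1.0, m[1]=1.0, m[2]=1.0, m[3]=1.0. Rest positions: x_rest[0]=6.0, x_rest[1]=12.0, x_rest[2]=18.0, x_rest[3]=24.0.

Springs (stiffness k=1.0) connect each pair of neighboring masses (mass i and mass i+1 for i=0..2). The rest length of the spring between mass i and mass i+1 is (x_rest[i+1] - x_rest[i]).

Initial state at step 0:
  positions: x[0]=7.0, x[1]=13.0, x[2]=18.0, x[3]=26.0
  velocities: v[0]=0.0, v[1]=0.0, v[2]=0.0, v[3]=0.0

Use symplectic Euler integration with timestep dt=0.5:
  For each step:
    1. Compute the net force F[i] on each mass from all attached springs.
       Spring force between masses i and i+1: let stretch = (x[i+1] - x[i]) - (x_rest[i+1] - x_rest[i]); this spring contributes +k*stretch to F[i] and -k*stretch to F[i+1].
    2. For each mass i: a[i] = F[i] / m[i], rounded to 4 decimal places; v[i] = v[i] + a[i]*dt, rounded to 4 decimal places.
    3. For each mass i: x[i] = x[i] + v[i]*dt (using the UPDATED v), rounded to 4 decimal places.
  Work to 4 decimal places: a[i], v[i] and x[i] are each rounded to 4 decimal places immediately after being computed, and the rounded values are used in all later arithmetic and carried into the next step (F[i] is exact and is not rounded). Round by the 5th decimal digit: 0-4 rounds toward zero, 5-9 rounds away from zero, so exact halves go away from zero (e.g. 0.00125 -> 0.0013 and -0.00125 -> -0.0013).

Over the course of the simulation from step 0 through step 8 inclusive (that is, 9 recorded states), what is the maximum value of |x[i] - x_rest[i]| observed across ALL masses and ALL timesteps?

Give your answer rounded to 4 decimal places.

Answer: 2.1250

Derivation:
Step 0: x=[7.0000 13.0000 18.0000 26.0000] v=[0.0000 0.0000 0.0000 0.0000]
Step 1: x=[7.0000 12.7500 18.7500 25.5000] v=[0.0000 -0.5000 1.5000 -1.0000]
Step 2: x=[6.9375 12.5625 19.6875 24.8125] v=[-0.1250 -0.3750 1.8750 -1.3750]
Step 3: x=[6.7813 12.7500 20.1250 24.3438] v=[-0.3125 0.3750 0.8750 -0.9375]
Step 4: x=[6.6172 13.2891 19.7735 24.3204] v=[-0.3282 1.0782 -0.7031 -0.0469]
Step 5: x=[6.6211 13.7814 18.9376 24.6603] v=[0.0078 0.9845 -1.6719 0.6797]
Step 6: x=[6.9151 13.7726 18.2433 25.0695] v=[0.5880 -0.0176 -1.3887 0.8184]
Step 7: x=[7.4235 13.1671 18.1378 25.2722] v=[1.0168 -1.2110 -0.2110 0.4053]
Step 8: x=[7.8678 12.3684 18.5733 25.1913] v=[0.8886 -1.5975 0.8709 -0.1619]
Max displacement = 2.1250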